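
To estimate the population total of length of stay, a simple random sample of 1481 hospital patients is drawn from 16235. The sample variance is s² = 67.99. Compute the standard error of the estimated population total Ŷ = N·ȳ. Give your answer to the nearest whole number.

Var(Ŷ) = N²·Var(ȳ) = N²·(1 − n/N)·s²/n.
f = 1481/16235 = 0.09122267; Var(ȳ) = 0.90877733·67.99/1481 = 0.041720304.
Var(Ŷ) = 16235² · 0.041720304 = 1.0996439 × 10^7.
SE(Ŷ) = √(1.0996439 × 10^7) = 3316.

3316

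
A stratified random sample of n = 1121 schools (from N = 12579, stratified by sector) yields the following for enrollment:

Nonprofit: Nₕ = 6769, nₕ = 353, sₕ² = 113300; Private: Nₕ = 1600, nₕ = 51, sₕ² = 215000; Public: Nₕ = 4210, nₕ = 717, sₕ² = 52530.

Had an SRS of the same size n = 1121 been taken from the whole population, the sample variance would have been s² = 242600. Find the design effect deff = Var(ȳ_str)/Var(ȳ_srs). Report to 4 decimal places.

Var(ȳ_str) = Σ Wₕ²(1−fₕ)sₕ²/nₕ with Wₕ = Nₕ/12579:
  Nonprofit: (6769/12579)²·(1−353/6769)·113300/353 = 88.095118
  Private: (1600/12579)²·(1−51/1600)·215000/51 = 66.030935
  Public: (4210/12579)²·(1−717/4210)·52530/717 = 6.8088959
  → Var(ȳ_str) = 160.93495.
Var(ȳ_srs) = (1 − 1121/12579)·242600/1121 = 197.1278.
deff = 160.93495 / 197.1278 = 0.8164.

0.8164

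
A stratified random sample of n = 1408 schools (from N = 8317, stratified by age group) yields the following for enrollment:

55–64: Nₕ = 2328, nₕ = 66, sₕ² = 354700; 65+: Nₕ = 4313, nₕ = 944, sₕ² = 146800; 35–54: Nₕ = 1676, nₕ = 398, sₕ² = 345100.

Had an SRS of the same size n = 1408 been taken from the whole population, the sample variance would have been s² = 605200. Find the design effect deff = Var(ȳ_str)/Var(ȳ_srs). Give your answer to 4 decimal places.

1.3125

Var(ȳ_str) = Σ Wₕ²(1−fₕ)sₕ²/nₕ with Wₕ = Nₕ/8317:
  55–64: (2328/8317)²·(1−66/2328)·354700/66 = 409.12821
  65+: (4313/8317)²·(1−944/4313)·146800/944 = 32.666389
  35–54: (1676/8317)²·(1−398/1676)·345100/398 = 26.849324
  → Var(ȳ_str) = 468.64392.
Var(ȳ_srs) = (1 − 1408/8317)·605200/1408 = 357.06292.
deff = 468.64392 / 357.06292 = 1.3125.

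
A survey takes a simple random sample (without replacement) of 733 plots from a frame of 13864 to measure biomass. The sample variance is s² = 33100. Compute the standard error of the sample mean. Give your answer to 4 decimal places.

Under SRS without replacement, Var(ȳ) = (1 − f)·s²/n with f = n/N = 733/13864 = 0.05287074.
Var(ȳ) = (1 − 0.05287074)·33100/733 = 0.94712926·45.156889 = 42.769411.
SE(ȳ) = √(42.769411) = 6.5398.

6.5398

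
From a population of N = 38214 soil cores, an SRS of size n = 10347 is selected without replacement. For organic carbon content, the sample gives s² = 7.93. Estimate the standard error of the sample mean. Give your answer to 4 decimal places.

Under SRS without replacement, Var(ȳ) = (1 − f)·s²/n with f = n/N = 10347/38214 = 0.27076464.
Var(ȳ) = (1 − 0.27076464)·7.93/10347 = 0.72923536·7.6640572 × 10^-4 = 5.5889015 × 10^-4.
SE(ȳ) = √(5.5889015 × 10^-4) = 0.0236.

0.0236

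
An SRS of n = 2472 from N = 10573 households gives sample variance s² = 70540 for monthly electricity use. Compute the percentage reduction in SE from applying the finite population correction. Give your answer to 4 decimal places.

12.4673

f = n/N = 2472/10573 = 0.23380308.
SE_no-fpc = √(s²/n) = 5.3418722; SE_fpc = √((1−f)s²/n) = 4.6758836.
Ratio = √(1−f) = 0.87532675. Reduction = 100·(1 − 0.87532675) = 12.4673%.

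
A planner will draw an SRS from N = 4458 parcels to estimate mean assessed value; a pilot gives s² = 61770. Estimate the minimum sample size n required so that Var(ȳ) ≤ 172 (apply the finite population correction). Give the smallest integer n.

333

Without fpc, n₀ = s²/D = 61770/172 = 359.1279.
With fpc, (1 − n/N)·s²/n ≤ D requires n ≥ n₀/(1 + n₀/N) = 359.1279/(1 + 359.1279/4458) = 332.3541.
Rounding up, n = 333.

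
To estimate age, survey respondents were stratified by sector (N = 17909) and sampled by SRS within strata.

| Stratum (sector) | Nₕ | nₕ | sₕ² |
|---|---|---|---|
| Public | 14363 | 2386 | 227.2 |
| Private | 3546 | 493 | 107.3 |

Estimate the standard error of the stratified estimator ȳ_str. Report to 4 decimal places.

0.2417

Var(ȳ_str) = Σₕ Wₕ²(1 − fₕ)sₕ²/nₕ with Wₕ = Nₕ/N, N = 17909.
Public: Wₕ = 0.80199899; term = 0.80199899²·(1 − 0.16612128)·227.2/2386 = 0.051072654.
Private: Wₕ = 0.19800101; term = 0.19800101²·(1 − 0.13902989)·107.3/493 = 0.0073464185.
Sum = 0.058419073.
SE = √(0.058419073) = 0.2417.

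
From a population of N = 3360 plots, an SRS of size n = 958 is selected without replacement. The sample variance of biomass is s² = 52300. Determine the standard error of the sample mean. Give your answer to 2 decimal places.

6.25

Under SRS without replacement, Var(ȳ) = (1 − f)·s²/n with f = n/N = 958/3360 = 0.28511905.
Var(ȳ) = (1 − 0.28511905)·52300/958 = 0.71488095·54.592902 = 39.027426.
SE(ȳ) = √(39.027426) = 6.25.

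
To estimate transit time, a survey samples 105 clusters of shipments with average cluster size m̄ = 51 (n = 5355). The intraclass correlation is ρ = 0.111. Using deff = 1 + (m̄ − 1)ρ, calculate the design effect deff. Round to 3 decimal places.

deff = 1 + (51 − 1)·0.111 = 1 + 5.55 = 6.55.

6.550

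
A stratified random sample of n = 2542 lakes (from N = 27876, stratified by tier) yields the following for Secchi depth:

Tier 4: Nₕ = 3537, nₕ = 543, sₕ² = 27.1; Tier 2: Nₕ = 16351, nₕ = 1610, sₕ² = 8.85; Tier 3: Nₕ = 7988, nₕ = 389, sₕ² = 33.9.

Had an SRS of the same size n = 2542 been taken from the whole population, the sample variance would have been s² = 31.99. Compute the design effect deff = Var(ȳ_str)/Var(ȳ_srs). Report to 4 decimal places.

Var(ȳ_str) = Σ Wₕ²(1−fₕ)sₕ²/nₕ with Wₕ = Nₕ/27876:
  Tier 4: (3537/27876)²·(1−543/3537)·27.1/543 = 6.8013544 × 10^-4
  Tier 2: (16351/27876)²·(1−1610/16351)·8.85/1610 = 0.0017050132
  Tier 3: (7988/27876)²·(1−389/7988)·33.9/389 = 0.0068074379
  → Var(ȳ_str) = 0.0091925865.
Var(ȳ_srs) = (1 − 2542/27876)·31.99/2542 = 0.011436997.
deff = 0.0091925865 / 0.011436997 = 0.8038.

0.8038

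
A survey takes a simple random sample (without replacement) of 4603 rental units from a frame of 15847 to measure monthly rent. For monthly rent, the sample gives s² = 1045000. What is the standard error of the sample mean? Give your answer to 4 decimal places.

Under SRS without replacement, Var(ȳ) = (1 − f)·s²/n with f = n/N = 4603/15847 = 0.29046507.
Var(ȳ) = (1 − 0.29046507)·1045000/4603 = 0.70953493·227.02585 = 161.08277.
SE(ȳ) = √(161.08277) = 12.6918.

12.6918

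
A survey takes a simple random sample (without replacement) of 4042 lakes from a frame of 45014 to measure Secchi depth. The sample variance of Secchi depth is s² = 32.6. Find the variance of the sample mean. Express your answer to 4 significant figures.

0.007341

Under SRS without replacement, Var(ȳ) = (1 − f)·s²/n with f = n/N = 4042/45014 = 0.08979429.
Var(ȳ) = (1 − 0.08979429)·32.6/4042 = 0.91020571·0.0080653142 = 0.0073410951.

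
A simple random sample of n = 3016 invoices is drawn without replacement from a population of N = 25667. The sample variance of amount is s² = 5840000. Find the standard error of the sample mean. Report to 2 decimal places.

41.34

Under SRS without replacement, Var(ȳ) = (1 − f)·s²/n with f = n/N = 3016/25667 = 0.11750497.
Var(ȳ) = (1 − 0.11750497)·5840000/3016 = 0.88249503·1936.3395 = 1708.81.
SE(ȳ) = √(1708.81) = 41.34.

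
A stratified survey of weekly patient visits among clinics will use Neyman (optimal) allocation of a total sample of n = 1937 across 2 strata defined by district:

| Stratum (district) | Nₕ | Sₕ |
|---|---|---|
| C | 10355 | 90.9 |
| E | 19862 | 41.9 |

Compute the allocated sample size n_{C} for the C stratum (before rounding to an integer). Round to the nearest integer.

1028

Neyman allocation: nₕ = n·NₕSₕ / Σⱼ NⱼSⱼ.
Σ NⱼSⱼ = 10355·90.9 + 19862·41.9 = 1.7734873 × 10^6.
n_{C} = 1937·10355·90.9 / (1.7734873 × 10^6) = 1028.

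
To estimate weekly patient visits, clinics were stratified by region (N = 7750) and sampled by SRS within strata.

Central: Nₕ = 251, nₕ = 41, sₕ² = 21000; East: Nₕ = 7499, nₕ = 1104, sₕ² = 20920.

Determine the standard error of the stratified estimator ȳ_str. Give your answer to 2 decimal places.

3.95

Var(ȳ_str) = Σₕ Wₕ²(1 − fₕ)sₕ²/nₕ with Wₕ = Nₕ/N, N = 7750.
Central: Wₕ = 0.03238710; term = 0.03238710²·(1 − 0.16334661)·21000/41 = 0.44949519.
East: Wₕ = 0.96761290; term = 0.96761290²·(1 − 0.14721963)·20920/1104 = 15.129797.
Sum = 15.579292.
SE = √(15.579292) = 3.95.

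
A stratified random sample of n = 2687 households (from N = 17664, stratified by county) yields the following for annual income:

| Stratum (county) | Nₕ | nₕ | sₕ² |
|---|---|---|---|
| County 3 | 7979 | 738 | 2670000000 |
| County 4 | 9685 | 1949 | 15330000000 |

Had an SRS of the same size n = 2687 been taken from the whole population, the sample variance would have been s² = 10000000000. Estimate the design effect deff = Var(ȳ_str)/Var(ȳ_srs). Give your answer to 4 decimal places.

Var(ȳ_str) = Σ Wₕ²(1−fₕ)sₕ²/nₕ with Wₕ = Nₕ/17664:
  County 3: (7979/17664)²·(1−738/7979)·2670000000/738 = 669921.32
  County 4: (9685/17664)²·(1−1949/9685)·15330000000/1949 = 1.8887231 × 10^6
  → Var(ȳ_str) = 2.5586444 × 10^6.
Var(ȳ_srs) = (1 − 2687/17664)·10000000000/2687 = 3.1554994 × 10^6.
deff = (2.5586444 × 10^6) / (3.1554994 × 10^6) = 0.8109.

0.8109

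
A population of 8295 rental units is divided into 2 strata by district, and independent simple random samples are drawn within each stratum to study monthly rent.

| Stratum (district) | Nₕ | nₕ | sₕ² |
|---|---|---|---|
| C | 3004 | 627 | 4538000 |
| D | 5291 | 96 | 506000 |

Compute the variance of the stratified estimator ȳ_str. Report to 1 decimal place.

2856.7

Var(ȳ_str) = Σₕ Wₕ²(1 − fₕ)sₕ²/nₕ with Wₕ = Nₕ/N, N = 8295.
C: Wₕ = 0.36214587; term = 0.36214587²·(1 − 0.20872170)·4538000/627 = 751.09225.
D: Wₕ = 0.63785413; term = 0.63785413²·(1 − 0.01814402)·506000/96 = 2105.5706.
Sum = 2856.6629.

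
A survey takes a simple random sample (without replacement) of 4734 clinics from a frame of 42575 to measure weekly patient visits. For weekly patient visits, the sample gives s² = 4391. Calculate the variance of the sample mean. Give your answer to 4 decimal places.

Under SRS without replacement, Var(ȳ) = (1 − f)·s²/n with f = n/N = 4734/42575 = 0.11119201.
Var(ȳ) = (1 − 0.11119201)·4391/4734 = 0.88880799·0.92754542 = 0.82440977.

0.8244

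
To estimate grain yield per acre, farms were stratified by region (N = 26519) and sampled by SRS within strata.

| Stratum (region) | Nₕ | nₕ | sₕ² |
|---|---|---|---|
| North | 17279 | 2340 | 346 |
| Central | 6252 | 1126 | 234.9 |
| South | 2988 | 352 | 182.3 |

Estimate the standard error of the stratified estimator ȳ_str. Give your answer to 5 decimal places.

0.26378

Var(ȳ_str) = Σₕ Wₕ²(1 − fₕ)sₕ²/nₕ with Wₕ = Nₕ/N, N = 26519.
North: Wₕ = 0.65157057; term = 0.65157057²·(1 − 0.13542450)·346/2340 = 0.054273282.
Central: Wₕ = 0.23575550; term = 0.23575550²·(1 − 0.18010237)·234.9/1126 = 0.0095066589.
South: Wₕ = 0.11267393; term = 0.11267393²·(1 − 0.11780455)·182.3/352 = 0.0058003703.
Sum = 0.069580311.
SE = √(0.069580311) = 0.26378.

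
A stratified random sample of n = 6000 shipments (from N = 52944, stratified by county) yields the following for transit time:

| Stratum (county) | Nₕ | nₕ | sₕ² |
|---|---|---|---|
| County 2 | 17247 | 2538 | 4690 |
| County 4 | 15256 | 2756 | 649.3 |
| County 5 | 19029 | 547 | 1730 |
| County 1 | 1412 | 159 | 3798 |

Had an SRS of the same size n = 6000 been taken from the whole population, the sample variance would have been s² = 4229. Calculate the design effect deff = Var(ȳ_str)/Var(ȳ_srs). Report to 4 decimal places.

0.9523

Var(ȳ_str) = Σ Wₕ²(1−fₕ)sₕ²/nₕ with Wₕ = Nₕ/52944:
  County 2: (17247/52944)²·(1−2538/17247)·4690/2538 = 0.16724165
  County 4: (15256/52944)²·(1−2756/15256)·649.3/2756 = 0.016028149
  County 5: (19029/52944)²·(1−547/19029)·1730/547 = 0.39681694
  County 1: (1412/52944)²·(1−159/1412)·3798/159 = 0.015076832
  → Var(ȳ_str) = 0.59516357.
Var(ȳ_srs) = (1 − 6000/52944)·4229/6000 = 0.62495648.
deff = 0.59516357 / 0.62495648 = 0.9523.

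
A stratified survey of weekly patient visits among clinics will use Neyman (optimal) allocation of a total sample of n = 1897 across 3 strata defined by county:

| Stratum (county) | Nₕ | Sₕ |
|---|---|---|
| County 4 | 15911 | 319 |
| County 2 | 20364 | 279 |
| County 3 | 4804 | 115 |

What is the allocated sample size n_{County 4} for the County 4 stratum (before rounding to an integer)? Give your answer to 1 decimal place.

Neyman allocation: nₕ = n·NₕSₕ / Σⱼ NⱼSⱼ.
Σ NⱼSⱼ = 15911·319 + 20364·279 + 4804·115 = 1.1309625 × 10^7.
n_{County 4} = 1897·15911·319 / (1.1309625 × 10^7) = 851.3.

851.3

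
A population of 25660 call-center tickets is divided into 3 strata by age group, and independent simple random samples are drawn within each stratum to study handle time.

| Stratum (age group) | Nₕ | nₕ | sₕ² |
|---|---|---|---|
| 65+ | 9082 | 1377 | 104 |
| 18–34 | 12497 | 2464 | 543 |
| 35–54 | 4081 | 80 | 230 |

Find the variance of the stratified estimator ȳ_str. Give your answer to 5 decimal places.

Var(ȳ_str) = Σₕ Wₕ²(1 − fₕ)sₕ²/nₕ with Wₕ = Nₕ/N, N = 25660.
65+: Wₕ = 0.35393609; term = 0.35393609²·(1 − 0.15161859)·104/1377 = 0.0080267592.
18–34: Wₕ = 0.48702260; term = 0.48702260²·(1 − 0.19716732)·543/2464 = 0.041964534.
35–54: Wₕ = 0.15904131; term = 0.15904131²·(1 − 0.01960304)·230/80 = 0.071295101.
Sum = 0.12128639.

0.12129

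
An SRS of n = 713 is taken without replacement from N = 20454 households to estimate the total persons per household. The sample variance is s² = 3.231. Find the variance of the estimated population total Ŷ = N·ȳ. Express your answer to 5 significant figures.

1.8298 × 10^6

Var(Ŷ) = N²·Var(ȳ) = N²·(1 − n/N)·s²/n.
f = 713/20454 = 0.03485871; Var(ȳ) = 0.96514129·3.231/713 = 0.0043735926.
Var(Ŷ) = 20454² · 0.0043735926 = 1.8297629 × 10^6.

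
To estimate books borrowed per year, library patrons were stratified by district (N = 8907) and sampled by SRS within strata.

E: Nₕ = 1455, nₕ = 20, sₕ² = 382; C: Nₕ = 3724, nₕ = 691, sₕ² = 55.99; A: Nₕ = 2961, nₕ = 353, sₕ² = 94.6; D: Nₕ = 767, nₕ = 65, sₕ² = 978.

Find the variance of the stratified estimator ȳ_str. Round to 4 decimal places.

Var(ȳ_str) = Σₕ Wₕ²(1 − fₕ)sₕ²/nₕ with Wₕ = Nₕ/N, N = 8907.
E: Wₕ = 0.16335466; term = 0.16335466²·(1 − 0.01374570)·382/20 = 0.50267277.
C: Wₕ = 0.41809813; term = 0.41809813²·(1 − 0.18555317)·55.99/691 = 0.011535903.
A: Wₕ = 0.33243516; term = 0.33243516²·(1 − 0.11921648)·94.6/353 = 0.026085521.
D: Wₕ = 0.08611205; term = 0.08611205²·(1 − 0.08474576)·978/65 = 0.1021163.
Sum = 0.64241049.

0.6424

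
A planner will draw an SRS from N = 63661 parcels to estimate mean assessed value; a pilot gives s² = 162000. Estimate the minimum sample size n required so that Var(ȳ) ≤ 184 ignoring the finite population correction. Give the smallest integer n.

Without fpc, n₀ = s²/D = 162000/184 = 880.4348.
Rounding up, n = 881.

881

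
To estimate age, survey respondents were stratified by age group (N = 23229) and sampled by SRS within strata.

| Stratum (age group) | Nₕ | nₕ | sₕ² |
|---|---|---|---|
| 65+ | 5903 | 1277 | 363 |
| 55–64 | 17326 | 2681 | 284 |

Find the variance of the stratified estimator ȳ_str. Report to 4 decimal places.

0.0642

Var(ȳ_str) = Σₕ Wₕ²(1 − fₕ)sₕ²/nₕ with Wₕ = Nₕ/N, N = 23229.
65+: Wₕ = 0.25412200; term = 0.25412200²·(1 − 0.21633068)·363/1277 = 0.01438577.
55–64: Wₕ = 0.74587800; term = 0.74587800²·(1 − 0.15473854)·284/2681 = 0.049813629.
Sum = 0.064199399.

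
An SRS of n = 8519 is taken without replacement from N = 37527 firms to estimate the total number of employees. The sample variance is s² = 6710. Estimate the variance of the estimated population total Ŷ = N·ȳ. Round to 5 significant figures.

8.5742 × 10^8

Var(Ŷ) = N²·Var(ȳ) = N²·(1 − n/N)·s²/n.
f = 8519/37527 = 0.22700989; Var(ȳ) = 0.77299011·6710/8519 = 0.60884654.
Var(Ŷ) = 37527² · 0.60884654 = 8.574238 × 10^8.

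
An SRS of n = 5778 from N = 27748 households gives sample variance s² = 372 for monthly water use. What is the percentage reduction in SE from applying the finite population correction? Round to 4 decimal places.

11.0186

f = n/N = 5778/27748 = 0.20823122.
SE_no-fpc = √(s²/n) = 0.25373636; SE_fpc = √((1−f)s²/n) = 0.22577814.
Ratio = √(1−f) = 0.88981390. Reduction = 100·(1 − 0.88981390) = 11.0186%.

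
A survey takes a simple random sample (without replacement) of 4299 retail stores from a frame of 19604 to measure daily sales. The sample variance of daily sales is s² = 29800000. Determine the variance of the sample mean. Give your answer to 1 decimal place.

Under SRS without replacement, Var(ȳ) = (1 − f)·s²/n with f = n/N = 4299/19604 = 0.21929198.
Var(ȳ) = (1 − 0.21929198)·29800000/4299 = 0.78070802·6931.8446 = 5411.7467.

5411.7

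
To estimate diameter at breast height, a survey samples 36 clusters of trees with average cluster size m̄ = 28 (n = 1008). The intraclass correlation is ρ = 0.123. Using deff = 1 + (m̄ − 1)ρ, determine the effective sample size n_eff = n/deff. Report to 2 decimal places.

deff = 1 + (28 − 1)·0.123 = 1 + 3.321 = 4.321.
n_eff = 1008 / 4.321 = 233.28.

233.28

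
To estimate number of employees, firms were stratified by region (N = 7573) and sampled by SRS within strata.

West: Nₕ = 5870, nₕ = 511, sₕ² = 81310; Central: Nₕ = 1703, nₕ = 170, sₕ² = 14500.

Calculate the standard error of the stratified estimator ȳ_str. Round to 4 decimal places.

Var(ȳ_str) = Σₕ Wₕ²(1 − fₕ)sₕ²/nₕ with Wₕ = Nₕ/N, N = 7573.
West: Wₕ = 0.77512214; term = 0.77512214²·(1 − 0.08705281)·81310/511 = 87.278848.
Central: Wₕ = 0.22487786; term = 0.22487786²·(1 − 0.09982384)·14500/170 = 3.8827548.
Sum = 91.161603.
SE = √(91.161603) = 9.5479.

9.5479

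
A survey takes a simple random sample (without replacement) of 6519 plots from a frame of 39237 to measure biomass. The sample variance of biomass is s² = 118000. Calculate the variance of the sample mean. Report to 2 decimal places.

15.09

Under SRS without replacement, Var(ȳ) = (1 − f)·s²/n with f = n/N = 6519/39237 = 0.16614420.
Var(ȳ) = (1 − 0.16614420)·118000/6519 = 0.83385580·18.100936 = 15.09357.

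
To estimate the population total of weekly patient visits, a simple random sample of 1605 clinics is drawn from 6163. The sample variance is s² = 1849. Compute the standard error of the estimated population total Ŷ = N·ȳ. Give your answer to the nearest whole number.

Var(Ŷ) = N²·Var(ȳ) = N²·(1 − n/N)·s²/n.
f = 1605/6163 = 0.26042512; Var(ȳ) = 0.73957488·1849/1605 = 0.8520087.
Var(Ŷ) = 6163² · 0.8520087 = 3.2361479 × 10^7.
SE(Ŷ) = √(3.2361479 × 10^7) = 5689.

5689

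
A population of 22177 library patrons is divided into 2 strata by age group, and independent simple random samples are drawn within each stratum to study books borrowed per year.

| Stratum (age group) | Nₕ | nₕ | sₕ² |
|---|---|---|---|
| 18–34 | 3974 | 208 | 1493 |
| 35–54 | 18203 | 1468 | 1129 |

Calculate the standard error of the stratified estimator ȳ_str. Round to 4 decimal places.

0.8335

Var(ȳ_str) = Σₕ Wₕ²(1 − fₕ)sₕ²/nₕ with Wₕ = Nₕ/N, N = 22177.
18–34: Wₕ = 0.17919466; term = 0.17919466²·(1 − 0.05234021)·1493/208 = 0.21842335.
35–54: Wₕ = 0.82080534; term = 0.82080534²·(1 − 0.08064605)·1129/1468 = 0.47635528.
Sum = 0.69477863.
SE = √(0.69477863) = 0.8335.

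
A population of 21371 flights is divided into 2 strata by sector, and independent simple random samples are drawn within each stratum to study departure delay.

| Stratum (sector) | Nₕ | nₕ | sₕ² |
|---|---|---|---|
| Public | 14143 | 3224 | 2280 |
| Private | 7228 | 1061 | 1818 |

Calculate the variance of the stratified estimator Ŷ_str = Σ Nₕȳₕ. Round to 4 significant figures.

1.856 × 10^8

Var(Ŷ_str) = Σₕ Nₕ²(1 − fₕ)sₕ²/nₕ.
Public: 14143²·(1 − 3224/14143)·2280/3224 = 1.0921046 × 10^8.
Private: 7228²·(1 − 1061/7228)·1818/1061 = 7.6378405 × 10^7.
Sum = 1.8558887 × 10^8.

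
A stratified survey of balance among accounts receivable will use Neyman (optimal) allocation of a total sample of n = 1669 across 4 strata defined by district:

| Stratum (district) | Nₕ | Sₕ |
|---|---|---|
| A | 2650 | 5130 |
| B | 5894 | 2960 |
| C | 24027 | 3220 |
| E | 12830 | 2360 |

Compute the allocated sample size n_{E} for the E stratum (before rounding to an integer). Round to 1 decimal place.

Neyman allocation: nₕ = n·NₕSₕ / Σⱼ NⱼSⱼ.
Σ NⱼSⱼ = 2650·5130 + 5894·2960 + 24027·3220 + 12830·2360 = 1.3868648 × 10^8.
n_{E} = 1669·12830·2360 / (1.3868648 × 10^8) = 364.4.

364.4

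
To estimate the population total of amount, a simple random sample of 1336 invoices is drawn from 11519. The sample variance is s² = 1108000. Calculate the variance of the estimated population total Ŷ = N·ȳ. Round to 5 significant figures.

Var(Ŷ) = N²·Var(ȳ) = N²·(1 − n/N)·s²/n.
f = 1336/11519 = 0.11598229; Var(ȳ) = 0.88401771·1108000/1336 = 733.15241.
Var(Ŷ) = 11519² · 733.15241 = 9.7280058 × 10^10.

9.7280 × 10^10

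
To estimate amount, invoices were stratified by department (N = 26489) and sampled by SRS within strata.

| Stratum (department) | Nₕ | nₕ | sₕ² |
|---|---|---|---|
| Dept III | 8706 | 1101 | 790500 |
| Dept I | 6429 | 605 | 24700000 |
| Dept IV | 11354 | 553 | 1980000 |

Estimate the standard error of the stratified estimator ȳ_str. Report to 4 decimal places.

Var(ȳ_str) = Σₕ Wₕ²(1 − fₕ)sₕ²/nₕ with Wₕ = Nₕ/N, N = 26489.
Dept III: Wₕ = 0.32866473; term = 0.32866473²·(1 − 0.12646451)·790500/1101 = 67.748754.
Dept I: Wₕ = 0.24270452; term = 0.24270452²·(1 − 0.09410484)·24700000/605 = 2178.5887.
Dept IV: Wₕ = 0.42863075; term = 0.42863075²·(1 − 0.04870530)·1980000/553 = 625.78016.
Sum = 2872.1176.
SE = √(2872.1176) = 53.5921.

53.5921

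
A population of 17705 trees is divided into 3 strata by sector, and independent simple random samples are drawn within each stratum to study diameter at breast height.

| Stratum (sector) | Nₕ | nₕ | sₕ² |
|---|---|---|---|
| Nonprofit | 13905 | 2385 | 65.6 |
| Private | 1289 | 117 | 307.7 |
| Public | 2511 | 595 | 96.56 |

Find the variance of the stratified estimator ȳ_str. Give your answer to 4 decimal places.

Var(ȳ_str) = Σₕ Wₕ²(1 − fₕ)sₕ²/nₕ with Wₕ = Nₕ/N, N = 17705.
Nonprofit: Wₕ = 0.78537136; term = 0.78537136²·(1 − 0.17152104)·65.6/2385 = 0.014055525.
Private: Wₕ = 0.07280429; term = 0.07280429²·(1 − 0.09076804)·307.7/117 = 0.012674484.
Public: Wₕ = 0.14182434; term = 0.14182434²·(1 − 0.23695739)·96.56/595 = 0.0024907529.
Sum = 0.029220762.

0.0292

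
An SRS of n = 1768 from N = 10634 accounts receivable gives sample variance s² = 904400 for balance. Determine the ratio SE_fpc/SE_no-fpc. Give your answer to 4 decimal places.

f = n/N = 1768/10634 = 0.16625917.
SE_no-fpc = √(s²/n) = 22.617216; SE_fpc = √((1−f)s²/n) = 20.651646.
Ratio = √(1−f) = 0.91309410.

0.9131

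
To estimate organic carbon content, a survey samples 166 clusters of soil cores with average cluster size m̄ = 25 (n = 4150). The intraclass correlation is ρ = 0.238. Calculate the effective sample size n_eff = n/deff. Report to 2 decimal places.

618.30

deff = 1 + (25 − 1)·0.238 = 1 + 5.712 = 6.712.
n_eff = 4150 / 6.712 = 618.30.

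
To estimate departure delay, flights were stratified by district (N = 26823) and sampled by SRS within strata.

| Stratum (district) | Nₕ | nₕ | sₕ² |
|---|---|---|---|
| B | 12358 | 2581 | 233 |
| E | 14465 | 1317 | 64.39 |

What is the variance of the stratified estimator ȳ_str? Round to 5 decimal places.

Var(ȳ_str) = Σₕ Wₕ²(1 − fₕ)sₕ²/nₕ with Wₕ = Nₕ/N, N = 26823.
B: Wₕ = 0.46072401; term = 0.46072401²·(1 − 0.20885257)·233/2581 = 0.015160273.
E: Wₕ = 0.53927599; term = 0.53927599²·(1 − 0.09104736)·64.39/1317 = 0.012923974.
Sum = 0.028084247.

0.02808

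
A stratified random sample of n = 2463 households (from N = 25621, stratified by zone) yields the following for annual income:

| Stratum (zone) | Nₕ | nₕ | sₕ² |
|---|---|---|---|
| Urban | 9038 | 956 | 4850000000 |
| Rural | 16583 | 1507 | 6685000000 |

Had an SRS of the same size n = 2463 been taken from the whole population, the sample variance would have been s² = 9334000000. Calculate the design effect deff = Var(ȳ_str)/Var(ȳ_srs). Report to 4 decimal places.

Var(ȳ_str) = Σ Wₕ²(1−fₕ)sₕ²/nₕ with Wₕ = Nₕ/25621:
  Urban: (9038/25621)²·(1−956/9038)·4850000000/956 = 564524.61
  Rural: (16583/25621)²·(1−1507/16583)·6685000000/1507 = 1.6894496 × 10^6
  → Var(ȳ_str) = 2.2539742 × 10^6.
Var(ȳ_srs) = (1 − 2463/25621)·9334000000/2463 = 3.4253768 × 10^6.
deff = (2.2539742 × 10^6) / (3.4253768 × 10^6) = 0.6580.

0.6580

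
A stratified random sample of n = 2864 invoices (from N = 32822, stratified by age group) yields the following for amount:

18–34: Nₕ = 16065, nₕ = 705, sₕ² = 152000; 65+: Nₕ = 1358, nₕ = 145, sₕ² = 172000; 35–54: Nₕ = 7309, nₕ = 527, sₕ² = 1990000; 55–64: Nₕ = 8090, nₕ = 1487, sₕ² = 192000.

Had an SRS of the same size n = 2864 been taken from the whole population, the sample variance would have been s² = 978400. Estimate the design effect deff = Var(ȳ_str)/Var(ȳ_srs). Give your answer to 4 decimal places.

0.7420

Var(ȳ_str) = Σ Wₕ²(1−fₕ)sₕ²/nₕ with Wₕ = Nₕ/32822:
  18–34: (16065/32822)²·(1−705/16065)·152000/705 = 49.385145
  65+: (1358/32822)²·(1−145/1358)·172000/145 = 1.8138064
  35–54: (7309/32822)²·(1−527/7309)·1990000/527 = 173.75133
  55–64: (8090/32822)²·(1−1487/8090)·192000/1487 = 6.402506
  → Var(ȳ_str) = 231.35279.
Var(ȳ_srs) = (1 − 2864/32822)·978400/2864 = 311.81084.
deff = 231.35279 / 311.81084 = 0.7420.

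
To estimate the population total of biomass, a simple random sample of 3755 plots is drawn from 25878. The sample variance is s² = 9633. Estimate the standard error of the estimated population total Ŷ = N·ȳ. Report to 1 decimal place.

Var(Ŷ) = N²·Var(ȳ) = N²·(1 − n/N)·s²/n.
f = 3755/25878 = 0.14510395; Var(ȳ) = 0.85489605·9633/3755 = 2.1931328.
Var(Ŷ) = 25878² · 2.1931328 = 1.4686772 × 10^9.
SE(Ŷ) = √(1.4686772 × 10^9) = 38323.3.

38323.3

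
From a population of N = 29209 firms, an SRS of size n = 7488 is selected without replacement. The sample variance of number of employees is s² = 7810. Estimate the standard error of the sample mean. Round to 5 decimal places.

Under SRS without replacement, Var(ȳ) = (1 − f)·s²/n with f = n/N = 7488/29209 = 0.25635934.
Var(ȳ) = (1 − 0.25635934)·7810/7488 = 0.74364066·1.0430021 = 0.7756188.
SE(ȳ) = √(0.7756188) = 0.88069.

0.88069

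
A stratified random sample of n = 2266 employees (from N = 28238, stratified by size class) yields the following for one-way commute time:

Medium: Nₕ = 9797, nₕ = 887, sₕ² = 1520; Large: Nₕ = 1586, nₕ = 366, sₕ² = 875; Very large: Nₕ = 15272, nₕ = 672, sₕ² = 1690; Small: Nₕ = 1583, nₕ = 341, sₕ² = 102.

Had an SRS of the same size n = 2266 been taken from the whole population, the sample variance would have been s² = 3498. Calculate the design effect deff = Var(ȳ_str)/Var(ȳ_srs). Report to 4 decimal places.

0.6320

Var(ȳ_str) = Σ Wₕ²(1−fₕ)sₕ²/nₕ with Wₕ = Nₕ/28238:
  Medium: (9797/28238)²·(1−887/9797)·1520/887 = 0.18759571
  Large: (1586/28238)²·(1−366/1586)·875/366 = 0.0058012571
  Very large: (15272/28238)²·(1−672/15272)·1690/672 = 0.70323153
  Small: (1583/28238)²·(1−341/1583)·102/341 = 7.3753127 × 10^-4
  → Var(ȳ_str) = 0.89736603.
Var(ȳ_srs) = (1 − 2266/28238)·3498/2266 = 1.4198137.
deff = 0.89736603 / 1.4198137 = 0.6320.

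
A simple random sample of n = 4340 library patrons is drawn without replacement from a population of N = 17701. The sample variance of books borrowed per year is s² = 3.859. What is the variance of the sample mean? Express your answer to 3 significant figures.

6.71 × 10^-4

Under SRS without replacement, Var(ȳ) = (1 − f)·s²/n with f = n/N = 4340/17701 = 0.24518389.
Var(ȳ) = (1 − 0.24518389)·3.859/4340 = 0.75481611·8.8917051 × 10^-4 = 6.7116023 × 10^-4.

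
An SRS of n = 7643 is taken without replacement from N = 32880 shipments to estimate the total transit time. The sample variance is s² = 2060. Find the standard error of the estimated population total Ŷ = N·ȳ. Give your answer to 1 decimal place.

14955.0

Var(Ŷ) = N²·Var(ȳ) = N²·(1 − n/N)·s²/n.
f = 7643/32880 = 0.23245134; Var(ȳ) = 0.76754866·2060/7643 = 0.2068756.
Var(Ŷ) = 32880² · 0.2068756 = 2.2365205 × 10^8.
SE(Ŷ) = √(2.2365205 × 10^8) = 14955.0.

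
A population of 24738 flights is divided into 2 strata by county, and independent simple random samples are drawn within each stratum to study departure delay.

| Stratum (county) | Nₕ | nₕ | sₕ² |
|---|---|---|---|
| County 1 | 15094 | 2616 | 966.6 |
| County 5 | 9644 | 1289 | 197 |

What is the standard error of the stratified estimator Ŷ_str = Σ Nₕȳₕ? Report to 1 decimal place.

9050.2

Var(Ŷ_str) = Σₕ Nₕ²(1 − fₕ)sₕ²/nₕ.
County 1: 15094²·(1 − 2616/15094)·966.6/2616 = 6.9591849 × 10^7.
County 5: 9644²·(1 − 1289/9644)·197/1289 = 1.2314505 × 10^7.
Sum = 8.1906354 × 10^7.
SE = √(8.1906354 × 10^7) = 9050.2.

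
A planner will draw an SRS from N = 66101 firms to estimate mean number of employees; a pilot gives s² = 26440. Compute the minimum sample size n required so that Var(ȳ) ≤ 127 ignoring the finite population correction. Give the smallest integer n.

209

Without fpc, n₀ = s²/D = 26440/127 = 208.1890.
Rounding up, n = 209.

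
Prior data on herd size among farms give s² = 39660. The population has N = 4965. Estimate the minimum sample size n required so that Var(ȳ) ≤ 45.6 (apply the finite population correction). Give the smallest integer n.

Without fpc, n₀ = s²/D = 39660/45.6 = 869.7368.
With fpc, (1 − n/N)·s²/n ≤ D requires n ≥ n₀/(1 + n₀/N) = 869.7368/(1 + 869.7368/4965) = 740.0922.
Rounding up, n = 741.

741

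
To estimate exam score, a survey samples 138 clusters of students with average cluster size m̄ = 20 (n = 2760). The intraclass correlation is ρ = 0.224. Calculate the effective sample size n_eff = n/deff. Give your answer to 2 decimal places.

deff = 1 + (20 − 1)·0.224 = 1 + 4.256 = 5.256.
n_eff = 2760 / 5.256 = 525.11.

525.11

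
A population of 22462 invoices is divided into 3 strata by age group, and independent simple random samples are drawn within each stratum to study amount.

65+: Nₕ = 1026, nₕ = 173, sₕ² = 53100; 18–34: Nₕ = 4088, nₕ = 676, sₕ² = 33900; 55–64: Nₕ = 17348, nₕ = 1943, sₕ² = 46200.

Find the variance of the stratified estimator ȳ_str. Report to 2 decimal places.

Var(ȳ_str) = Σₕ Wₕ²(1 − fₕ)sₕ²/nₕ with Wₕ = Nₕ/N, N = 22462.
65+: Wₕ = 0.04567714; term = 0.04567714²·(1 − 0.16861598)·53100/173 = 0.53241216.
18–34: Wₕ = 0.18199626; term = 0.18199626²·(1 − 0.16536204)·33900/676 = 1.3863601.
55–64: Wₕ = 0.77232660; term = 0.77232660²·(1 − 0.11200138)·46200/1943 = 12.594573.
Sum = 14.513345.

14.51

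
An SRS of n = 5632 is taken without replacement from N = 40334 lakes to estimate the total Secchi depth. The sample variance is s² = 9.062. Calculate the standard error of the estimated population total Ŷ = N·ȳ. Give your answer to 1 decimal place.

1500.7

Var(Ŷ) = N²·Var(ȳ) = N²·(1 − n/N)·s²/n.
f = 5632/40334 = 0.13963406; Var(ȳ) = 0.86036594·9.062/5632 = 0.0013843459.
Var(Ŷ) = 40334² · 0.0013843459 = 2.2520976 × 10^6.
SE(Ŷ) = √(2.2520976 × 10^6) = 1500.7.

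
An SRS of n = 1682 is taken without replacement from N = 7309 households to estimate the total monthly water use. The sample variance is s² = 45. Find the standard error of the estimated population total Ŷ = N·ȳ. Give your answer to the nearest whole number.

1049

Var(Ŷ) = N²·Var(ȳ) = N²·(1 − n/N)·s²/n.
f = 1682/7309 = 0.23012724; Var(ȳ) = 0.76987276·45/1682 = 0.020597071.
Var(Ŷ) = 7309² · 0.020597071 = 1.100326 × 10^6.
SE(Ŷ) = √(1.100326 × 10^6) = 1049.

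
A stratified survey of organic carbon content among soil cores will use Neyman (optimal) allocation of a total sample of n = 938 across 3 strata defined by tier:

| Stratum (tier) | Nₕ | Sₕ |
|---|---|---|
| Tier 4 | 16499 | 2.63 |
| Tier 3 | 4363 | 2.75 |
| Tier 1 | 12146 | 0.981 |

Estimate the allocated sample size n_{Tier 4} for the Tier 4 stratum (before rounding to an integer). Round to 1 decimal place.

Neyman allocation: nₕ = n·NₕSₕ / Σⱼ NⱼSⱼ.
Σ NⱼSⱼ = 16499·2.63 + 4363·2.75 + 12146·0.981 = 67305.846.
n_{Tier 4} = 938·16499·2.63 / 67305.846 = 604.7.

604.7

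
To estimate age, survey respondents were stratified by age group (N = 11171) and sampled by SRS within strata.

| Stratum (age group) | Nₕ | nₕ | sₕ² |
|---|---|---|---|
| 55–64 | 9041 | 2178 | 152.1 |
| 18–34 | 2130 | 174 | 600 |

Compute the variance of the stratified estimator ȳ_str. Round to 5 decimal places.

Var(ȳ_str) = Σₕ Wₕ²(1 − fₕ)sₕ²/nₕ with Wₕ = Nₕ/N, N = 11171.
55–64: Wₕ = 0.80932772; term = 0.80932772²·(1 − 0.24090256)·152.1/2178 = 0.034723037.
18–34: Wₕ = 0.19067228; term = 0.19067228²·(1 − 0.08169014)·600/174 = 0.11512413.
Sum = 0.14984717.

0.14985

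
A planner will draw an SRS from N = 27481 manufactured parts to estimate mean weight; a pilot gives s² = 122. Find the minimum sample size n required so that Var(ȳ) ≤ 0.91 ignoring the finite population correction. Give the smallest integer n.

Without fpc, n₀ = s²/D = 122/0.91 = 134.0659.
Rounding up, n = 135.

135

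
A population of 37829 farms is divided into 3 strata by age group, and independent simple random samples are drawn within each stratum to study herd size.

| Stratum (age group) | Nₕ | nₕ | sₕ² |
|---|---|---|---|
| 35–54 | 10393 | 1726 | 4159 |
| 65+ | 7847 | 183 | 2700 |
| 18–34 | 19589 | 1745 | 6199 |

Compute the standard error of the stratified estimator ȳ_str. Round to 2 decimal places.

Var(ȳ_str) = Σₕ Wₕ²(1 − fₕ)sₕ²/nₕ with Wₕ = Nₕ/N, N = 37829.
35–54: Wₕ = 0.27473631; term = 0.27473631²·(1 − 0.16607332)·4159/1726 = 0.15167295.
65+: Wₕ = 0.20743345; term = 0.20743345²·(1 − 0.02332101)·2700/183 = 0.62004342.
18–34: Wₕ = 0.51783024; term = 0.51783024²·(1 − 0.08908061)·6199/1745 = 0.86772271.
Sum = 1.6394391.
SE = √(1.6394391) = 1.28.

1.28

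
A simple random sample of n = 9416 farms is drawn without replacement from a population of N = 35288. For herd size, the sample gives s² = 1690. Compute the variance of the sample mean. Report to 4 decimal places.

0.1316

Under SRS without replacement, Var(ȳ) = (1 − f)·s²/n with f = n/N = 9416/35288 = 0.26683292.
Var(ȳ) = (1 − 0.26683292)·1690/9416 = 0.73316708·0.17948173 = 0.1315901.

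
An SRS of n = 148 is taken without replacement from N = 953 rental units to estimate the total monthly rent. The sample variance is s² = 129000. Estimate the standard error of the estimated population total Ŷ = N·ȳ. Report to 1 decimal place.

25858.8

Var(Ŷ) = N²·Var(ȳ) = N²·(1 − n/N)·s²/n.
f = 148/953 = 0.15529906; Var(ȳ) = 0.84470094·129000/148 = 736.25961.
Var(Ŷ) = 953² · 736.25961 = 6.686776 × 10^8.
SE(Ŷ) = √(6.686776 × 10^8) = 25858.8.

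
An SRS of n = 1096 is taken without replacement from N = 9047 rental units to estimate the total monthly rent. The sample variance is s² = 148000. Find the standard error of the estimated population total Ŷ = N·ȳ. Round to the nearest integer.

98557

Var(Ŷ) = N²·Var(ȳ) = N²·(1 − n/N)·s²/n.
f = 1096/9047 = 0.12114513; Var(ȳ) = 0.87885487·148000/1096 = 118.67748.
Var(Ŷ) = 9047² · 118.67748 = 9.7135392 × 10^9.
SE(Ŷ) = √(9.7135392 × 10^9) = 98557.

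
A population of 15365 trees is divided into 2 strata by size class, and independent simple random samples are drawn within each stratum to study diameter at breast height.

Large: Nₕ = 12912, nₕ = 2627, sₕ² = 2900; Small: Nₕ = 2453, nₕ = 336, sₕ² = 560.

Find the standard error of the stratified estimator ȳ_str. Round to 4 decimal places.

Var(ȳ_str) = Σₕ Wₕ²(1 − fₕ)sₕ²/nₕ with Wₕ = Nₕ/N, N = 15365.
Large: Wₕ = 0.84035145; term = 0.84035145²·(1 − 0.20345415)·2900/2627 = 0.62096999.
Small: Wₕ = 0.15964855; term = 0.15964855²·(1 − 0.13697513)·560/336 = 0.036660808.
Sum = 0.6576308.
SE = √(0.6576308) = 0.8109.

0.8109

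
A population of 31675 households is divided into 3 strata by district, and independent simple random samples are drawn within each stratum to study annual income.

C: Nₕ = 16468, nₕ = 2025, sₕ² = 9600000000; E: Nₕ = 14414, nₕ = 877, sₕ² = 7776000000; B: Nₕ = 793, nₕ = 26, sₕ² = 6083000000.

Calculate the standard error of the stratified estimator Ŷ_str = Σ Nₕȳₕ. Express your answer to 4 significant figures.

Var(Ŷ_str) = Σₕ Nₕ²(1 − fₕ)sₕ²/nₕ.
C: 16468²·(1 − 2025/16468)·9600000000/2025 = 1.1275725 × 10^15.
E: 14414²·(1 − 877/14414)·7776000000/877 = 1.7300697 × 10^15.
B: 793²·(1 − 26/793)·6083000000/26 = 1.4230266 × 10^14.
Sum = 2.9999449 × 10^15.
SE = √(2.9999449 × 10^15) = 5.477 × 10^7.

5.477 × 10^7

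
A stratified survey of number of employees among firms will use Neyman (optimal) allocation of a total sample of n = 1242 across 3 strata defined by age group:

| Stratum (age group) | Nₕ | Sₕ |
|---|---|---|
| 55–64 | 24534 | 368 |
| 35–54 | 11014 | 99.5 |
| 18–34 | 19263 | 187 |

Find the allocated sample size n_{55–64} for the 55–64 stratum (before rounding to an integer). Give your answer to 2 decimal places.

816.91

Neyman allocation: nₕ = n·NₕSₕ / Σⱼ NⱼSⱼ.
Σ NⱼSⱼ = 24534·368 + 11014·99.5 + 19263·187 = 1.3726586 × 10^7.
n_{55–64} = 1242·24534·368 / (1.3726586 × 10^7) = 816.91.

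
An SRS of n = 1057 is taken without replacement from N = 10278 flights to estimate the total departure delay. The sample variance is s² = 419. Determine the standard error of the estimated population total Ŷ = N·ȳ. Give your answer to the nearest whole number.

Var(Ŷ) = N²·Var(ȳ) = N²·(1 − n/N)·s²/n.
f = 1057/10278 = 0.10284102; Var(ȳ) = 0.89715898·419/1057 = 0.35563823.
Var(Ŷ) = 10278² · 0.35563823 = 3.7568657 × 10^7.
SE(Ŷ) = √(3.7568657 × 10^7) = 6129.

6129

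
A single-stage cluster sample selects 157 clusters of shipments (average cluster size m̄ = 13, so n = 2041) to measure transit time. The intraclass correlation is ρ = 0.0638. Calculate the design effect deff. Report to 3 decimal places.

deff = 1 + (13 − 1)·0.0638 = 1 + 0.7656 = 1.7656.

1.766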